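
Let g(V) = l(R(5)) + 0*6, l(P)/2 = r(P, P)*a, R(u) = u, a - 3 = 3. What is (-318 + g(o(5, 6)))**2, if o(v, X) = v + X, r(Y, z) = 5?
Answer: 66564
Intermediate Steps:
a = 6 (a = 3 + 3 = 6)
o(v, X) = X + v
l(P) = 60 (l(P) = 2*(5*6) = 2*30 = 60)
g(V) = 60 (g(V) = 60 + 0*6 = 60 + 0 = 60)
(-318 + g(o(5, 6)))**2 = (-318 + 60)**2 = (-258)**2 = 66564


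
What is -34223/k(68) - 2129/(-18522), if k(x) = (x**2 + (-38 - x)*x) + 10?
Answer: 17759957/1324323 ≈ 13.411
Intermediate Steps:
k(x) = 10 + x**2 + x*(-38 - x) (k(x) = (x**2 + x*(-38 - x)) + 10 = 10 + x**2 + x*(-38 - x))
-34223/k(68) - 2129/(-18522) = -34223/(10 - 38*68) - 2129/(-18522) = -34223/(10 - 2584) - 2129*(-1/18522) = -34223/(-2574) + 2129/18522 = -34223*(-1/2574) + 2129/18522 = 34223/2574 + 2129/18522 = 17759957/1324323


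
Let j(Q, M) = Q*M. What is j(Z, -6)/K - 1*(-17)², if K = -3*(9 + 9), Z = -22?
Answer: -2623/9 ≈ -291.44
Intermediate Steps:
j(Q, M) = M*Q
K = -54 (K = -3*18 = -54)
j(Z, -6)/K - 1*(-17)² = -6*(-22)/(-54) - 1*(-17)² = 132*(-1/54) - 1*289 = -22/9 - 289 = -2623/9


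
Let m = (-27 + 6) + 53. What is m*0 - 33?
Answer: -33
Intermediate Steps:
m = 32 (m = -21 + 53 = 32)
m*0 - 33 = 32*0 - 33 = 0 - 33 = -33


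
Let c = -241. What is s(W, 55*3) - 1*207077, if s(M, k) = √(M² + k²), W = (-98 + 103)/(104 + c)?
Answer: -207077 + 5*√20439442/137 ≈ -2.0691e+5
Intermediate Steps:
W = -5/137 (W = (-98 + 103)/(104 - 241) = 5/(-137) = 5*(-1/137) = -5/137 ≈ -0.036496)
s(W, 55*3) - 1*207077 = √((-5/137)² + (55*3)²) - 1*207077 = √(25/18769 + 165²) - 207077 = √(25/18769 + 27225) - 207077 = √(510986050/18769) - 207077 = 5*√20439442/137 - 207077 = -207077 + 5*√20439442/137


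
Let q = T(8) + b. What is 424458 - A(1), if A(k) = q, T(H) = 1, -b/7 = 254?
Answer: 426235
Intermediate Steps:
b = -1778 (b = -7*254 = -1778)
q = -1777 (q = 1 - 1778 = -1777)
A(k) = -1777
424458 - A(1) = 424458 - 1*(-1777) = 424458 + 1777 = 426235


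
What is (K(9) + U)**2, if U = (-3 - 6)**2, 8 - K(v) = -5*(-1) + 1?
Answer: 6889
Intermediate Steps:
K(v) = 2 (K(v) = 8 - (-5*(-1) + 1) = 8 - (5 + 1) = 8 - 1*6 = 8 - 6 = 2)
U = 81 (U = (-9)**2 = 81)
(K(9) + U)**2 = (2 + 81)**2 = 83**2 = 6889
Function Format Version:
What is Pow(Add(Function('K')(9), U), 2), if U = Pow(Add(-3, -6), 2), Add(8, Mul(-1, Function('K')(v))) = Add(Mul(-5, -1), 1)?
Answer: 6889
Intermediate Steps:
Function('K')(v) = 2 (Function('K')(v) = Add(8, Mul(-1, Add(Mul(-5, -1), 1))) = Add(8, Mul(-1, Add(5, 1))) = Add(8, Mul(-1, 6)) = Add(8, -6) = 2)
U = 81 (U = Pow(-9, 2) = 81)
Pow(Add(Function('K')(9), U), 2) = Pow(Add(2, 81), 2) = Pow(83, 2) = 6889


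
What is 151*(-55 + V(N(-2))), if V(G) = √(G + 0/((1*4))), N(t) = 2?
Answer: -8305 + 151*√2 ≈ -8091.5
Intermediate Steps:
V(G) = √G (V(G) = √(G + 0/4) = √(G + 0*(¼)) = √(G + 0) = √G)
151*(-55 + V(N(-2))) = 151*(-55 + √2) = -8305 + 151*√2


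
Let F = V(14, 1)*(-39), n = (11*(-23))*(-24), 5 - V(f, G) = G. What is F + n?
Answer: 5916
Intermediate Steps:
V(f, G) = 5 - G
n = 6072 (n = -253*(-24) = 6072)
F = -156 (F = (5 - 1*1)*(-39) = (5 - 1)*(-39) = 4*(-39) = -156)
F + n = -156 + 6072 = 5916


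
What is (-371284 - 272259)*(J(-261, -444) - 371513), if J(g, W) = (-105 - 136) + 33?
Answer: 239218447503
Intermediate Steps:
J(g, W) = -208 (J(g, W) = -241 + 33 = -208)
(-371284 - 272259)*(J(-261, -444) - 371513) = (-371284 - 272259)*(-208 - 371513) = -643543*(-371721) = 239218447503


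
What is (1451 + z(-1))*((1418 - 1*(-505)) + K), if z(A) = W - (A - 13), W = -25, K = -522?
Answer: 2017440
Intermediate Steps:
z(A) = -12 - A (z(A) = -25 - (A - 13) = -25 - (-13 + A) = -25 + (13 - A) = -12 - A)
(1451 + z(-1))*((1418 - 1*(-505)) + K) = (1451 + (-12 - 1*(-1)))*((1418 - 1*(-505)) - 522) = (1451 + (-12 + 1))*((1418 + 505) - 522) = (1451 - 11)*(1923 - 522) = 1440*1401 = 2017440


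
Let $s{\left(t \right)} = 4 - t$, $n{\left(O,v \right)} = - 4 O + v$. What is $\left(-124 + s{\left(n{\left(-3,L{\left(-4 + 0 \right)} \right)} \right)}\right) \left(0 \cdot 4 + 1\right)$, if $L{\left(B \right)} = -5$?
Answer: $-127$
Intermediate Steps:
$n{\left(O,v \right)} = v - 4 O$
$\left(-124 + s{\left(n{\left(-3,L{\left(-4 + 0 \right)} \right)} \right)}\right) \left(0 \cdot 4 + 1\right) = \left(-124 + \left(4 - \left(-5 - -12\right)\right)\right) \left(0 \cdot 4 + 1\right) = \left(-124 + \left(4 - \left(-5 + 12\right)\right)\right) \left(0 + 1\right) = \left(-124 + \left(4 - 7\right)\right) 1 = \left(-124 - 3\right) 1 = \left(-127\right) 1 = -127$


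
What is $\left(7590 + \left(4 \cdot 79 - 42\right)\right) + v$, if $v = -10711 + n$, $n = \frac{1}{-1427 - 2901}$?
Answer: $- \frac{12321817}{4328} \approx -2847.0$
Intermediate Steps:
$n = - \frac{1}{4328}$ ($n = \frac{1}{-4328} = - \frac{1}{4328} \approx -0.00023105$)
$v = - \frac{46357209}{4328}$ ($v = -10711 - \frac{1}{4328} = - \frac{46357209}{4328} \approx -10711.0$)
$\left(7590 + \left(4 \cdot 79 - 42\right)\right) + v = \left(7590 + \left(4 \cdot 79 - 42\right)\right) - \frac{46357209}{4328} = \left(7590 + \left(316 - 42\right)\right) - \frac{46357209}{4328} = \left(7590 + 274\right) - \frac{46357209}{4328} = 7864 - \frac{46357209}{4328} = - \frac{12321817}{4328}$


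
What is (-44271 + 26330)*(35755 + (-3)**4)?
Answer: -642933676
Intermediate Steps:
(-44271 + 26330)*(35755 + (-3)**4) = -17941*(35755 + 81) = -17941*35836 = -642933676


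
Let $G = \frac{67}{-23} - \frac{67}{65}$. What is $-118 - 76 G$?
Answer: $\frac{271686}{1495} \approx 181.73$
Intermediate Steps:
$G = - \frac{5896}{1495}$ ($G = 67 \left(- \frac{1}{23}\right) - \frac{67}{65} = - \frac{67}{23} - \frac{67}{65} = - \frac{5896}{1495} \approx -3.9438$)
$-118 - 76 G = -118 - - \frac{448096}{1495} = -118 + \frac{448096}{1495} = \frac{271686}{1495}$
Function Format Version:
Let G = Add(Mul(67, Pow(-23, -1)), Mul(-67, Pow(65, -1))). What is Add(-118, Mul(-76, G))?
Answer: Rational(271686, 1495) ≈ 181.73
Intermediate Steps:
G = Rational(-5896, 1495) (G = Add(Mul(67, Rational(-1, 23)), Mul(-67, Rational(1, 65))) = Add(Rational(-67, 23), Rational(-67, 65)) = Rational(-5896, 1495) ≈ -3.9438)
Add(-118, Mul(-76, G)) = Add(-118, Mul(-76, Rational(-5896, 1495))) = Add(-118, Rational(448096, 1495)) = Rational(271686, 1495)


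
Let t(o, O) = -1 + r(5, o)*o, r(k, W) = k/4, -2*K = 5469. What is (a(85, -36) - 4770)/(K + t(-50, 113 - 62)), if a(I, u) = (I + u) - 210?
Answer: 4931/2798 ≈ 1.7623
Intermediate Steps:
K = -5469/2 (K = -1/2*5469 = -5469/2 ≈ -2734.5)
r(k, W) = k/4 (r(k, W) = k*(1/4) = k/4)
a(I, u) = -210 + I + u
t(o, O) = -1 + 5*o/4 (t(o, O) = -1 + ((1/4)*5)*o = -1 + 5*o/4)
(a(85, -36) - 4770)/(K + t(-50, 113 - 62)) = ((-210 + 85 - 36) - 4770)/(-5469/2 + (-1 + (5/4)*(-50))) = (-161 - 4770)/(-5469/2 + (-1 - 125/2)) = -4931/(-5469/2 - 127/2) = -4931/(-2798) = -4931*(-1/2798) = 4931/2798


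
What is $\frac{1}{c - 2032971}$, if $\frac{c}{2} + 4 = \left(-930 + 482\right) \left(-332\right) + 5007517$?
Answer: $\frac{1}{8279527} \approx 1.2078 \cdot 10^{-7}$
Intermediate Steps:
$c = 10312498$ ($c = -8 + 2 \left(\left(-930 + 482\right) \left(-332\right) + 5007517\right) = -8 + 2 \left(\left(-448\right) \left(-332\right) + 5007517\right) = -8 + 2 \left(148736 + 5007517\right) = -8 + 2 \cdot 5156253 = -8 + 10312506 = 10312498$)
$\frac{1}{c - 2032971} = \frac{1}{10312498 - 2032971} = \frac{1}{8279527}$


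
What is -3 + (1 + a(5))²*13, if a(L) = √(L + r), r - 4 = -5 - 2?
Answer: 36 + 26*√2 ≈ 72.770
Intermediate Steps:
r = -3 (r = 4 + (-5 - 2) = 4 - 7 = -3)
a(L) = √(-3 + L) (a(L) = √(L - 3) = √(-3 + L))
-3 + (1 + a(5))²*13 = -3 + (1 + √(-3 + 5))²*13 = -3 + (1 + √2)²*13 = -3 + 13*(1 + √2)²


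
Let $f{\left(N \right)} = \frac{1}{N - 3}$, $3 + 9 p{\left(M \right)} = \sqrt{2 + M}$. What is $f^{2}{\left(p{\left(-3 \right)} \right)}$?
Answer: $\frac{81}{\left(30 - i\right)^{2}} \approx 0.089701 + 0.0059867 i$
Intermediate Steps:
$p{\left(M \right)} = - \frac{1}{3} + \frac{\sqrt{2 + M}}{9}$
$f{\left(N \right)} = \frac{1}{-3 + N}$
$f^{2}{\left(p{\left(-3 \right)} \right)} = \left(\frac{1}{-3 - \left(\frac{1}{3} - \frac{\sqrt{2 - 3}}{9}\right)}\right)^{2} = \left(\frac{1}{-3 - \left(\frac{1}{3} - \frac{\sqrt{-1}}{9}\right)}\right)^{2} = \left(\frac{1}{-3 - \left(\frac{1}{3} - \frac{i}{9}\right)}\right)^{2} = \left(\frac{1}{- \frac{10}{3} + \frac{i}{9}}\right)^{2} = \left(\frac{81 \left(- \frac{10}{3} - \frac{i}{9}\right)}{901}\right)^{2} = \frac{6561 \left(- \frac{10}{3} - \frac{i}{9}\right)^{2}}{811801}$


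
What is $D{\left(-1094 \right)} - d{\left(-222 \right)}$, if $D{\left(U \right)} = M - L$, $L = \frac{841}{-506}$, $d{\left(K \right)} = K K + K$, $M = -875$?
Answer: $- \frac{25267281}{506} \approx -49935.0$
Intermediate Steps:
$d{\left(K \right)} = K + K^{2}$ ($d{\left(K \right)} = K^{2} + K = K + K^{2}$)
$L = - \frac{841}{506}$ ($L = 841 \left(- \frac{1}{506}\right) = - \frac{841}{506} \approx -1.6621$)
$D{\left(U \right)} = - \frac{441909}{506}$ ($D{\left(U \right)} = -875 - - \frac{841}{506} = -875 + \frac{841}{506} = - \frac{441909}{506}$)
$D{\left(-1094 \right)} - d{\left(-222 \right)} = - \frac{441909}{506} - - 222 \left(1 - 222\right) = - \frac{441909}{506} - \left(-222\right) \left(-221\right) = - \frac{441909}{506} - 49062 = - \frac{25267281}{506}$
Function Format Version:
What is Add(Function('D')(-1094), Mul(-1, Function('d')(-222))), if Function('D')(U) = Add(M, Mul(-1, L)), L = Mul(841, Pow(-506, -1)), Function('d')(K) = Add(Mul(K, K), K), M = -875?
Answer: Rational(-25267281, 506) ≈ -49935.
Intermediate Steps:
Function('d')(K) = Add(K, Pow(K, 2)) (Function('d')(K) = Add(Pow(K, 2), K) = Add(K, Pow(K, 2)))
L = Rational(-841, 506) (L = Mul(841, Rational(-1, 506)) = Rational(-841, 506) ≈ -1.6621)
Function('D')(U) = Rational(-441909, 506) (Function('D')(U) = Add(-875, Mul(-1, Rational(-841, 506))) = Add(-875, Rational(841, 506)) = Rational(-441909, 506))
Add(Function('D')(-1094), Mul(-1, Function('d')(-222))) = Add(Rational(-441909, 506), Mul(-1, Mul(-222, Add(1, -222)))) = Add(Rational(-441909, 506), Mul(-1, Mul(-222, -221))) = Add(Rational(-441909, 506), Mul(-1, 49062)) = Add(Rational(-441909, 506), -49062) = Rational(-25267281, 506)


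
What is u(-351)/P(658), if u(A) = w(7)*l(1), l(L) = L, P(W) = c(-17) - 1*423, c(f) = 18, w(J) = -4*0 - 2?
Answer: 2/405 ≈ 0.0049383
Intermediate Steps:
w(J) = -2 (w(J) = 0 - 2 = -2)
P(W) = -405 (P(W) = 18 - 1*423 = 18 - 423 = -405)
u(A) = -2 (u(A) = -2*1 = -2)
u(-351)/P(658) = -2/(-405) = -2*(-1/405) = 2/405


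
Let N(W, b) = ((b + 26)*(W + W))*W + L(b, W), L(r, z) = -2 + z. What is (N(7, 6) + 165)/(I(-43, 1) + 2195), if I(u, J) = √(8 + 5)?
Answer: 1209445/803002 - 551*√13/803002 ≈ 1.5037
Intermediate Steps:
N(W, b) = -2 + W + 2*W²*(26 + b) (N(W, b) = ((b + 26)*(W + W))*W + (-2 + W) = ((26 + b)*(2*W))*W + (-2 + W) = (2*W*(26 + b))*W + (-2 + W) = 2*W²*(26 + b) + (-2 + W) = -2 + W + 2*W²*(26 + b))
I(u, J) = √13
(N(7, 6) + 165)/(I(-43, 1) + 2195) = ((-2 + 7 + 52*7² + 2*6*7²) + 165)/(√13 + 2195) = ((-2 + 7 + 52*49 + 2*6*49) + 165)/(2195 + √13) = ((-2 + 7 + 2548 + 588) + 165)/(2195 + √13) = (3141 + 165)/(2195 + √13) = 3306/(2195 + √13)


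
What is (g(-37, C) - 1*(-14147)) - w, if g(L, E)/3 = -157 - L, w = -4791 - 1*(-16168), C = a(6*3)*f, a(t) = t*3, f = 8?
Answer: 2410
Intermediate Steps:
a(t) = 3*t
C = 432 (C = (3*(6*3))*8 = (3*18)*8 = 54*8 = 432)
w = 11377 (w = -4791 + 16168 = 11377)
g(L, E) = -471 - 3*L (g(L, E) = 3*(-157 - L) = -471 - 3*L)
(g(-37, C) - 1*(-14147)) - w = ((-471 - 3*(-37)) - 1*(-14147)) - 1*11377 = ((-471 + 111) + 14147) - 11377 = (-360 + 14147) - 11377 = 13787 - 11377 = 2410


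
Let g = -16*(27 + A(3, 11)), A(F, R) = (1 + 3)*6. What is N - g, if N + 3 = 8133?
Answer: 8946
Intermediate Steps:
N = 8130 (N = -3 + 8133 = 8130)
A(F, R) = 24 (A(F, R) = 4*6 = 24)
g = -816 (g = -16*(27 + 24) = -16*51 = -816)
N - g = 8130 - 1*(-816) = 8130 + 816 = 8946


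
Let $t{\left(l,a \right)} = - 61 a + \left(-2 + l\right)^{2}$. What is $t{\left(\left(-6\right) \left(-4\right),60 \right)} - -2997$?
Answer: $-179$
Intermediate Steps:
$t{\left(l,a \right)} = \left(-2 + l\right)^{2} - 61 a$
$t{\left(\left(-6\right) \left(-4\right),60 \right)} - -2997 = \left(\left(-2 - -24\right)^{2} - 3660\right) - -2997 = \left(\left(-2 + 24\right)^{2} - 3660\right) + 2997 = \left(22^{2} - 3660\right) + 2997 = \left(484 - 3660\right) + 2997 = -3176 + 2997 = -179$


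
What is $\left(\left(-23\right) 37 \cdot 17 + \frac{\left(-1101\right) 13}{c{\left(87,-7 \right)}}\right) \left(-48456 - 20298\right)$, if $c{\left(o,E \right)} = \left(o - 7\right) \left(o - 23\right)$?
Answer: $\frac{2546832180081}{2560} \approx 9.9486 \cdot 10^{8}$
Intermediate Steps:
$c{\left(o,E \right)} = \left(-23 + o\right) \left(-7 + o\right)$ ($c{\left(o,E \right)} = \left(-7 + o\right) \left(-23 + o\right) = \left(-23 + o\right) \left(-7 + o\right)$)
$\left(\left(-23\right) 37 \cdot 17 + \frac{\left(-1101\right) 13}{c{\left(87,-7 \right)}}\right) \left(-48456 - 20298\right) = \left(\left(-23\right) 37 \cdot 17 + \frac{\left(-1101\right) 13}{161 + 87^{2} - 2610}\right) \left(-48456 - 20298\right) = \left(\left(-851\right) 17 - \frac{14313}{161 + 7569 - 2610}\right) \left(-68754\right) = \left(-14467 - \frac{14313}{5120}\right) \left(-68754\right) = \left(- \frac{74085353}{5120}\right) \left(-68754\right) = \frac{2546832180081}{2560}$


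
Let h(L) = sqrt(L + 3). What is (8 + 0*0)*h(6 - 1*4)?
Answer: 8*sqrt(5) ≈ 17.889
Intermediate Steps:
h(L) = sqrt(3 + L)
(8 + 0*0)*h(6 - 1*4) = (8 + 0*0)*sqrt(3 + (6 - 1*4)) = (8 + 0)*sqrt(3 + (6 - 4)) = 8*sqrt(3 + 2) = 8*sqrt(5)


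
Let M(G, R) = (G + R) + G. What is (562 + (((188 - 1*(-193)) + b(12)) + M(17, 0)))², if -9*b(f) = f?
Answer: 8567329/9 ≈ 9.5193e+5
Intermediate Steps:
b(f) = -f/9
M(G, R) = R + 2*G
(562 + (((188 - 1*(-193)) + b(12)) + M(17, 0)))² = (562 + (((188 - 1*(-193)) - ⅑*12) + (0 + 2*17)))² = (562 + (((188 + 193) - 4/3) + (0 + 34)))² = (562 + ((381 - 4/3) + 34))² = (562 + (1139/3 + 34))² = (562 + 1241/3)² = (2927/3)² = 8567329/9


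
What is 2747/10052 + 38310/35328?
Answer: 20089089/14796544 ≈ 1.3577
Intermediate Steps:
2747/10052 + 38310/35328 = 2747*(1/10052) + 38310*(1/35328) = 2747/10052 + 6385/5888 = 20089089/14796544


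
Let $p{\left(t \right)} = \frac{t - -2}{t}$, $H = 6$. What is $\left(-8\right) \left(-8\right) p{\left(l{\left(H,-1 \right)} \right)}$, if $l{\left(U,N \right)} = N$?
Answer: $-64$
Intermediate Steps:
$p{\left(t \right)} = \frac{2 + t}{t}$ ($p{\left(t \right)} = \frac{t + 2}{t} = \frac{2 + t}{t}$)
$\left(-8\right) \left(-8\right) p{\left(l{\left(H,-1 \right)} \right)} = \left(-8\right) \left(-8\right) \frac{2 - 1}{-1} = 64 \left(\left(-1\right) 1\right) = 64 \left(-1\right) = -64$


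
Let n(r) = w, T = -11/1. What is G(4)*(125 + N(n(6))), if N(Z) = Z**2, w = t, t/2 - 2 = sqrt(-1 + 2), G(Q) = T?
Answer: -1771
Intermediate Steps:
T = -11 (T = -11*1 = -11)
G(Q) = -11
t = 6 (t = 4 + 2*sqrt(-1 + 2) = 4 + 2*sqrt(1) = 4 + 2*1 = 4 + 2 = 6)
w = 6
n(r) = 6
G(4)*(125 + N(n(6))) = -11*(125 + 6**2) = -11*(125 + 36) = -11*161 = -1771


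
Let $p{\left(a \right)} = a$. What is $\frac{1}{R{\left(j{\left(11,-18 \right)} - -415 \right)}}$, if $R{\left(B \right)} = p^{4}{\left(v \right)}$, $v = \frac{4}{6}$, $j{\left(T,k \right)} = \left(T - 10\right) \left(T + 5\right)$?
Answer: $\frac{81}{16} \approx 5.0625$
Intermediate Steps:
$j{\left(T,k \right)} = \left(-10 + T\right) \left(5 + T\right)$
$v = \frac{2}{3}$ ($v = 4 \cdot \frac{1}{6} = \frac{2}{3} \approx 0.66667$)
$R{\left(B \right)} = \frac{16}{81}$ ($R{\left(B \right)} = \left(\frac{2}{3}\right)^{4} = \frac{16}{81}$)
$\frac{1}{R{\left(j{\left(11,-18 \right)} - -415 \right)}} = \frac{1}{\frac{16}{81}} = \frac{81}{16}$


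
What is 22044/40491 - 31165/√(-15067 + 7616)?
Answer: 668/1227 + 31165*I*√7451/7451 ≈ 0.54442 + 361.04*I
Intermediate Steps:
22044/40491 - 31165/√(-15067 + 7616) = 22044*(1/40491) - 31165*(-I*√7451/7451) = 668/1227 - 31165*(-I*√7451/7451) = 668/1227 - (-31165)*I*√7451/7451 = 668/1227 + 31165*I*√7451/7451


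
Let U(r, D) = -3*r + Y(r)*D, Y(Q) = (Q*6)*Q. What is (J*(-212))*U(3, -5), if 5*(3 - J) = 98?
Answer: -4909284/5 ≈ -9.8186e+5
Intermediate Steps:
Y(Q) = 6*Q**2 (Y(Q) = (6*Q)*Q = 6*Q**2)
U(r, D) = -3*r + 6*D*r**2 (U(r, D) = -3*r + (6*r**2)*D = -3*r + 6*D*r**2)
J = -83/5 (J = 3 - 1/5*98 = 3 - 98/5 = -83/5 ≈ -16.600)
(J*(-212))*U(3, -5) = (-83/5*(-212))*(3*3*(-1 + 2*(-5)*3)) = 17596*(3*3*(-1 - 30))/5 = 17596*(3*3*(-31))/5 = (17596/5)*(-279) = -4909284/5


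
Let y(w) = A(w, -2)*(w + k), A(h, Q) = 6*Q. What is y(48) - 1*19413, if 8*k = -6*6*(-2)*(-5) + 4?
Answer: -19455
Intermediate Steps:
k = -89/2 (k = (-6*6*(-2)*(-5) + 4)/8 = (-(-72)*(-5) + 4)/8 = (-6*60 + 4)/8 = (-360 + 4)/8 = (1/8)*(-356) = -89/2 ≈ -44.500)
y(w) = 534 - 12*w (y(w) = (6*(-2))*(w - 89/2) = -12*(-89/2 + w) = 534 - 12*w)
y(48) - 1*19413 = (534 - 12*48) - 1*19413 = (534 - 576) - 19413 = -42 - 19413 = -19455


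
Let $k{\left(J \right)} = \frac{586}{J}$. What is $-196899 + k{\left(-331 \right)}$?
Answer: $- \frac{65174155}{331} \approx -1.969 \cdot 10^{5}$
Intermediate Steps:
$-196899 + k{\left(-331 \right)} = -196899 + \frac{586}{-331} = -196899 + 586 \left(- \frac{1}{331}\right) = -196899 - \frac{586}{331} = - \frac{65174155}{331}$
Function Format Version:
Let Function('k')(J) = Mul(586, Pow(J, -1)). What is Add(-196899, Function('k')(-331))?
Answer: Rational(-65174155, 331) ≈ -1.9690e+5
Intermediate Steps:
Add(-196899, Function('k')(-331)) = Add(-196899, Mul(586, Pow(-331, -1))) = Add(-196899, Mul(586, Rational(-1, 331))) = Add(-196899, Rational(-586, 331)) = Rational(-65174155, 331)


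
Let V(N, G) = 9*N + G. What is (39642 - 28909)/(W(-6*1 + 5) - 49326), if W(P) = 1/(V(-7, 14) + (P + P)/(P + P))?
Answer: -515184/2367649 ≈ -0.21759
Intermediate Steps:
V(N, G) = G + 9*N
W(P) = -1/48 (W(P) = 1/((14 + 9*(-7)) + (P + P)/(P + P)) = 1/((14 - 63) + (2*P)/((2*P))) = 1/(-49 + (2*P)*(1/(2*P))) = 1/(-49 + 1) = 1/(-48) = -1/48)
(39642 - 28909)/(W(-6*1 + 5) - 49326) = (39642 - 28909)/(-1/48 - 49326) = 10733/(-2367649/48) = 10733*(-48/2367649) = -515184/2367649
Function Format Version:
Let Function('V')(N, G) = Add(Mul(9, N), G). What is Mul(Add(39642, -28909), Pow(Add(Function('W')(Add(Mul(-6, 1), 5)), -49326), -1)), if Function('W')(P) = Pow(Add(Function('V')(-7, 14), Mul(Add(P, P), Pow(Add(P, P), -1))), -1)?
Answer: Rational(-515184, 2367649) ≈ -0.21759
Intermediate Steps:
Function('V')(N, G) = Add(G, Mul(9, N))
Function('W')(P) = Rational(-1, 48) (Function('W')(P) = Pow(Add(Add(14, Mul(9, -7)), Mul(Add(P, P), Pow(Add(P, P), -1))), -1) = Pow(Add(Add(14, -63), Mul(Mul(2, P), Pow(Mul(2, P), -1))), -1) = Pow(Add(-49, Mul(Mul(2, P), Mul(Rational(1, 2), Pow(P, -1)))), -1) = Pow(Add(-49, 1), -1) = Pow(-48, -1) = Rational(-1, 48))
Mul(Add(39642, -28909), Pow(Add(Function('W')(Add(Mul(-6, 1), 5)), -49326), -1)) = Mul(Add(39642, -28909), Pow(Add(Rational(-1, 48), -49326), -1)) = Mul(10733, Pow(Rational(-2367649, 48), -1)) = Mul(10733, Rational(-48, 2367649)) = Rational(-515184, 2367649)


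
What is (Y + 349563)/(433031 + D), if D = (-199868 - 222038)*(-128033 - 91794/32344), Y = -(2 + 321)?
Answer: 564790928/87360369879947 ≈ 6.4651e-6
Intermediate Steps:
Y = -323 (Y = -1*323 = -323)
D = 436798347911069/8086 (D = -421906*(-128033 - 91794*1/32344) = -421906*(-128033 - 45897/16172) = -421906*(-2070595573/16172) = 436798347911069/8086 ≈ 5.4019e+10)
(Y + 349563)/(433031 + D) = (-323 + 349563)/(433031 + 436798347911069/8086) = 349240/(436801849399735/8086) = 349240*(8086/436801849399735) = 564790928/87360369879947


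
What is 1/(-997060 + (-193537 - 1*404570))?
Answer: -1/1595167 ≈ -6.2689e-7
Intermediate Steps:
1/(-997060 + (-193537 - 1*404570)) = 1/(-997060 + (-193537 - 404570)) = 1/(-997060 - 598107) = 1/(-1595167) = -1/1595167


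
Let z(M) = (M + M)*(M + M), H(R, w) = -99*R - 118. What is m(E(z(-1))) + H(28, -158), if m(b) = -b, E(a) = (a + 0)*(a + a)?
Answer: -2922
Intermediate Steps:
H(R, w) = -118 - 99*R
z(M) = 4*M² (z(M) = (2*M)*(2*M) = 4*M²)
E(a) = 2*a² (E(a) = a*(2*a) = 2*a²)
m(E(z(-1))) + H(28, -158) = -2*(4*(-1)²)² + (-118 - 99*28) = -2*(4*1)² + (-118 - 2772) = -2*4² - 2890 = -2*16 - 2890 = -1*32 - 2890 = -32 - 2890 = -2922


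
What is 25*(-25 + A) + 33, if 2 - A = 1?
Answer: -567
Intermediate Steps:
A = 1 (A = 2 - 1*1 = 2 - 1 = 1)
25*(-25 + A) + 33 = 25*(-25 + 1) + 33 = 25*(-24) + 33 = -600 + 33 = -567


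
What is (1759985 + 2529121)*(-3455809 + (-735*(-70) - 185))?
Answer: -14602450097664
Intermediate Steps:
(1759985 + 2529121)*(-3455809 + (-735*(-70) - 185)) = 4289106*(-3455809 + (51450 - 185)) = 4289106*(-3455809 + 51265) = 4289106*(-3404544) = -14602450097664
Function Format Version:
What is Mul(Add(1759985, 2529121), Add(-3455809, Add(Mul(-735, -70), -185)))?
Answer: -14602450097664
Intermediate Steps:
Mul(Add(1759985, 2529121), Add(-3455809, Add(Mul(-735, -70), -185))) = Mul(4289106, Add(-3455809, Add(51450, -185))) = Mul(4289106, Add(-3455809, 51265)) = Mul(4289106, -3404544) = -14602450097664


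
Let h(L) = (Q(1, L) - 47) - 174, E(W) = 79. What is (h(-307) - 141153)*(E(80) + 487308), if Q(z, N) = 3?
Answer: -68902387577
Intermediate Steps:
h(L) = -218 (h(L) = (3 - 47) - 174 = -44 - 174 = -218)
(h(-307) - 141153)*(E(80) + 487308) = (-218 - 141153)*(79 + 487308) = -141371*487387 = -68902387577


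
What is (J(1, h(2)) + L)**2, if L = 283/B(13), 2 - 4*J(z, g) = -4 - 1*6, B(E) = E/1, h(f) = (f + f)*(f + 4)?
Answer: 103684/169 ≈ 613.51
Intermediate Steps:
h(f) = 2*f*(4 + f) (h(f) = (2*f)*(4 + f) = 2*f*(4 + f))
B(E) = E (B(E) = E*1 = E)
J(z, g) = 3 (J(z, g) = 1/2 - (-4 - 1*6)/4 = 1/2 - (-4 - 6)/4 = 1/2 - 1/4*(-10) = 1/2 + 5/2 = 3)
L = 283/13 ≈ 21.769
(J(1, h(2)) + L)**2 = (3 + 283/13)**2 = (322/13)**2 = 103684/169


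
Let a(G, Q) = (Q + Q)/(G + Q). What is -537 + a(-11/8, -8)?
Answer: -40147/75 ≈ -535.29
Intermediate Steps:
a(G, Q) = 2*Q/(G + Q) (a(G, Q) = (2*Q)/(G + Q) = 2*Q/(G + Q))
-537 + a(-11/8, -8) = -537 + 2*(-8)/(-11/8 - 8) = -537 + 2*(-8)/(-75/8) = -537 + 2*(-8)*(-8/75) = -537 + 128/75 = -40147/75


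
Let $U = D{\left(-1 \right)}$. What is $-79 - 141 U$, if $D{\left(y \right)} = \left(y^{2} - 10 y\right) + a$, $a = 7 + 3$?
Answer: $-3040$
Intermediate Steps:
$a = 10$
$D{\left(y \right)} = 10 + y^{2} - 10 y$ ($D{\left(y \right)} = \left(y^{2} - 10 y\right) + 10 = 10 + y^{2} - 10 y$)
$U = 21$ ($U = 10 + \left(-1\right)^{2} - -10 = 10 + 1 + 10 = 21$)
$-79 - 141 U = -79 - 2961 = -3040$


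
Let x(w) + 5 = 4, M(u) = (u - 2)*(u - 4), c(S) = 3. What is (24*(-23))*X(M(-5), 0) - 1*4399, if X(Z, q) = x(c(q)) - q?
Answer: -3847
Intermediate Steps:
M(u) = (-4 + u)*(-2 + u) (M(u) = (-2 + u)*(-4 + u) = (-4 + u)*(-2 + u))
x(w) = -1 (x(w) = -5 + 4 = -1)
X(Z, q) = -1 - q
(24*(-23))*X(M(-5), 0) - 1*4399 = (24*(-23))*(-1 - 1*0) - 1*4399 = -552*(-1 + 0) - 4399 = -552*(-1) - 4399 = 552 - 4399 = -3847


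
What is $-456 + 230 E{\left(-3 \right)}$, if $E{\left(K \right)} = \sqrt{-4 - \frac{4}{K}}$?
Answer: $-456 + \frac{460 i \sqrt{6}}{3} \approx -456.0 + 375.59 i$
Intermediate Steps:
$-456 + 230 E{\left(-3 \right)} = -456 + 230 \cdot 2 \sqrt{\frac{-1 - -3}{-3}} = -456 + 230 \cdot 2 \sqrt{- \frac{-1 + 3}{3}} = -456 + 230 \cdot 2 \sqrt{\left(- \frac{1}{3}\right) 2} = -456 + 230 \cdot 2 \sqrt{- \frac{2}{3}} = -456 + 230 \cdot 2 \frac{i \sqrt{6}}{3} = -456 + 230 \frac{2 i \sqrt{6}}{3} = -456 + \frac{460 i \sqrt{6}}{3}$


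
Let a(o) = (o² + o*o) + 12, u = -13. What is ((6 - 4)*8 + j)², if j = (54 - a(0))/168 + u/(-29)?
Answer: 3751969/13456 ≈ 278.83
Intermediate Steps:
a(o) = 12 + 2*o² (a(o) = (o² + o²) + 12 = 2*o² + 12 = 12 + 2*o²)
j = 81/116 (j = (54 - (12 + 2*0²))/168 - 13/(-29) = (54 - (12 + 2*0))*(1/168) - 13*(-1/29) = (54 - (12 + 0))*(1/168) + 13/29 = (54 - 1*12)*(1/168) + 13/29 = (54 - 12)*(1/168) + 13/29 = 42*(1/168) + 13/29 = ¼ + 13/29 = 81/116 ≈ 0.69828)
((6 - 4)*8 + j)² = ((6 - 4)*8 + 81/116)² = (2*8 + 81/116)² = (16 + 81/116)² = (1937/116)² = 3751969/13456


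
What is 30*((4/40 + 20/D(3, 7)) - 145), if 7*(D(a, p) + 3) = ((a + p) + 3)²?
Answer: -159789/37 ≈ -4318.6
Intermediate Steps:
D(a, p) = -3 + (3 + a + p)²/7 (D(a, p) = -3 + ((a + p) + 3)²/7 = -3 + (3 + a + p)²/7)
30*((4/40 + 20/D(3, 7)) - 145) = 30*((4/40 + 20/(-3 + (3 + 3 + 7)²/7)) - 145) = 30*((4*(1/40) + 20/(-3 + (⅐)*13²)) - 145) = 30*((⅒ + 20/(-3 + (⅐)*169)) - 145) = 30*((⅒ + 20/(-3 + 169/7)) - 145) = 30*((⅒ + 20/(148/7)) - 145) = 30*((⅒ + 20*(7/148)) - 145) = 30*((⅒ + 35/37) - 145) = 30*(387/370 - 145) = 30*(-53263/370) = -159789/37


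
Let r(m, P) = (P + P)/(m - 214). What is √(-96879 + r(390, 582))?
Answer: I*√46886235/22 ≈ 311.24*I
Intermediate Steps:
r(m, P) = 2*P/(-214 + m) (r(m, P) = (2*P)/(-214 + m) = 2*P/(-214 + m))
√(-96879 + r(390, 582)) = √(-96879 + 2*582/(-214 + 390)) = √(-96879 + 2*582/176) = √(-96879 + 2*582*(1/176)) = √(-96879 + 291/44) = √(-4262385/44) = I*√46886235/22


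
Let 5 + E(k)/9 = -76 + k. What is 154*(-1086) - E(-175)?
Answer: -164940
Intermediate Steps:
E(k) = -729 + 9*k (E(k) = -45 + 9*(-76 + k) = -45 + (-684 + 9*k) = -729 + 9*k)
154*(-1086) - E(-175) = 154*(-1086) - (-729 + 9*(-175)) = -167244 - (-729 - 1575) = -167244 - 1*(-2304) = -167244 + 2304 = -164940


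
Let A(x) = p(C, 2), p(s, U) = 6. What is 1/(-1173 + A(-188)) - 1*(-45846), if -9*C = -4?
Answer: 53502281/1167 ≈ 45846.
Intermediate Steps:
C = 4/9 (C = -⅑*(-4) = 4/9 ≈ 0.44444)
A(x) = 6
1/(-1173 + A(-188)) - 1*(-45846) = 1/(-1173 + 6) - 1*(-45846) = 1/(-1167) + 45846 = -1/1167 + 45846 = 53502281/1167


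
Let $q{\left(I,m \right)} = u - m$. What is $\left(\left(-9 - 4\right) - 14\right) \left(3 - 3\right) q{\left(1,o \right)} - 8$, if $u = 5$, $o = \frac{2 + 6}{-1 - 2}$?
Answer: $-8$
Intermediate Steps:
$o = - \frac{8}{3}$ ($o = \frac{8}{-3} = 8 \left(- \frac{1}{3}\right) = - \frac{8}{3} \approx -2.6667$)
$q{\left(I,m \right)} = 5 - m$
$\left(\left(-9 - 4\right) - 14\right) \left(3 - 3\right) q{\left(1,o \right)} - 8 = \left(\left(-9 - 4\right) - 14\right) \left(3 - 3\right) \left(5 - - \frac{8}{3}\right) - 8 = \left(-13 - 14\right) 0 \left(5 + \frac{8}{3}\right) - 8 = - 27 \cdot 0 \cdot \frac{23}{3} - 8 = \left(-27\right) 0 - 8 = 0 - 8 = -8$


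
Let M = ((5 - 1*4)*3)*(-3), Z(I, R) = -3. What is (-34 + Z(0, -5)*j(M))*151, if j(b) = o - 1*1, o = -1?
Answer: -4228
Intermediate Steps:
M = -9 (M = ((5 - 4)*3)*(-3) = (1*3)*(-3) = 3*(-3) = -9)
j(b) = -2 (j(b) = -1 - 1*1 = -1 - 1 = -2)
(-34 + Z(0, -5)*j(M))*151 = (-34 - 3*(-2))*151 = (-34 + 6)*151 = -28*151 = -4228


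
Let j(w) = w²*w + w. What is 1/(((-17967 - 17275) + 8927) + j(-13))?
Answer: -1/28525 ≈ -3.5057e-5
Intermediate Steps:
j(w) = w + w³ (j(w) = w³ + w = w + w³)
1/(((-17967 - 17275) + 8927) + j(-13)) = 1/(((-17967 - 17275) + 8927) + (-13 + (-13)³)) = 1/((-35242 + 8927) + (-13 - 2197)) = 1/(-26315 - 2210) = 1/(-28525) = -1/28525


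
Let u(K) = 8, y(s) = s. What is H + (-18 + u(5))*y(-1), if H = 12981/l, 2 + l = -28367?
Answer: 270709/28369 ≈ 9.5424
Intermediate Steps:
l = -28369 (l = -2 - 28367 = -28369)
H = -12981/28369 (H = 12981/(-28369) = 12981*(-1/28369) = -12981/28369 ≈ -0.45758)
H + (-18 + u(5))*y(-1) = -12981/28369 + (-18 + 8)*(-1) = -12981/28369 - 10*(-1) = -12981/28369 + 10 = 270709/28369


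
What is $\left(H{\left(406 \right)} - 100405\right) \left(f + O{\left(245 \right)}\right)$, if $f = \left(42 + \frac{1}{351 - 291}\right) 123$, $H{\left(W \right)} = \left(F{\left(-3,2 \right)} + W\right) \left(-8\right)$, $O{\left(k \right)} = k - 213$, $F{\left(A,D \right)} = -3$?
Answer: $- \frac{10777519629}{20} \approx -5.3888 \cdot 10^{8}$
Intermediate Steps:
$O{\left(k \right)} = -213 + k$ ($O{\left(k \right)} = k - 213 = -213 + k$)
$H{\left(W \right)} = 24 - 8 W$ ($H{\left(W \right)} = \left(-3 + W\right) \left(-8\right) = 24 - 8 W$)
$f = \frac{103361}{20}$ ($f = \left(42 + \frac{1}{60}\right) 123 = \frac{2521}{60} \cdot 123 = \frac{103361}{20} \approx 5168.0$)
$\left(H{\left(406 \right)} - 100405\right) \left(f + O{\left(245 \right)}\right) = \left(\left(24 - 3248\right) - 100405\right) \left(\frac{103361}{20} + \left(-213 + 245\right)\right) = \left(\left(24 - 3248\right) - 100405\right) \left(\frac{103361}{20} + 32\right) = \left(-3224 - 100405\right) \frac{104001}{20} = \left(-103629\right) \frac{104001}{20} = - \frac{10777519629}{20}$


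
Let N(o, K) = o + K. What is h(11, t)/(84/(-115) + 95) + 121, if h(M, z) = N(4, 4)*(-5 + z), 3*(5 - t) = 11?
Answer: 3925163/32523 ≈ 120.69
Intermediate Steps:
t = 4/3 (t = 5 - 1/3*11 = 5 - 11/3 = 4/3 ≈ 1.3333)
N(o, K) = K + o
h(M, z) = -40 + 8*z (h(M, z) = (4 + 4)*(-5 + z) = 8*(-5 + z) = -40 + 8*z)
h(11, t)/(84/(-115) + 95) + 121 = (-40 + 8*(4/3))/(84/(-115) + 95) + 121 = (-40 + 32/3)/(84*(-1/115) + 95) + 121 = -88/3/(-84/115 + 95) + 121 = -88/3/(10841/115) + 121 = (115/10841)*(-88/3) + 121 = -10120/32523 + 121 = 3925163/32523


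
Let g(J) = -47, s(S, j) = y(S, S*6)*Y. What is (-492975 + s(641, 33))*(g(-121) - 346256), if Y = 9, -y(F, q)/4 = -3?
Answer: 170681320701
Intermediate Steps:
y(F, q) = 12 (y(F, q) = -4*(-3) = 12)
s(S, j) = 108 (s(S, j) = 12*9 = 108)
(-492975 + s(641, 33))*(g(-121) - 346256) = (-492975 + 108)*(-47 - 346256) = -492867*(-346303) = 170681320701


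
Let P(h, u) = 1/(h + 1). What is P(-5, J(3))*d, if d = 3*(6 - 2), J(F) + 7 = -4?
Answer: -3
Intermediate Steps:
J(F) = -11 (J(F) = -7 - 4 = -11)
P(h, u) = 1/(1 + h)
d = 12 (d = 3*4 = 12)
P(-5, J(3))*d = 12/(1 - 5) = 12/(-4) = -1/4*12 = -3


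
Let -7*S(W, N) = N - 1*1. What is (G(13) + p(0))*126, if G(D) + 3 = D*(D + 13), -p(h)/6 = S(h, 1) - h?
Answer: 42210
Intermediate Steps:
S(W, N) = ⅐ - N/7 (S(W, N) = -(N - 1*1)/7 = -(N - 1)/7 = -(-1 + N)/7 = ⅐ - N/7)
p(h) = 6*h (p(h) = -6*((⅐ - ⅐*1) - h) = -6*((⅐ - ⅐) - h) = -6*(0 - h) = -(-6)*h = 6*h)
G(D) = -3 + D*(13 + D) (G(D) = -3 + D*(D + 13) = -3 + D*(13 + D))
(G(13) + p(0))*126 = ((-3 + 13² + 13*13) + 6*0)*126 = ((-3 + 169 + 169) + 0)*126 = (335 + 0)*126 = 335*126 = 42210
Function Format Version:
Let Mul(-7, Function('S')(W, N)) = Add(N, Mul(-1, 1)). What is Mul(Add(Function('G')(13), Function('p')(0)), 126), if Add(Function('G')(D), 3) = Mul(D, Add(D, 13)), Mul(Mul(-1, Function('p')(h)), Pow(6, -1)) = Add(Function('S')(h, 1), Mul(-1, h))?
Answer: 42210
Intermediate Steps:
Function('S')(W, N) = Add(Rational(1, 7), Mul(Rational(-1, 7), N)) (Function('S')(W, N) = Mul(Rational(-1, 7), Add(N, Mul(-1, 1))) = Mul(Rational(-1, 7), Add(N, -1)) = Mul(Rational(-1, 7), Add(-1, N)) = Add(Rational(1, 7), Mul(Rational(-1, 7), N)))
Function('p')(h) = Mul(6, h) (Function('p')(h) = Mul(-6, Add(Add(Rational(1, 7), Mul(Rational(-1, 7), 1)), Mul(-1, h))) = Mul(-6, Add(Add(Rational(1, 7), Rational(-1, 7)), Mul(-1, h))) = Mul(-6, Add(0, Mul(-1, h))) = Mul(-6, Mul(-1, h)) = Mul(6, h))
Function('G')(D) = Add(-3, Mul(D, Add(13, D))) (Function('G')(D) = Add(-3, Mul(D, Add(D, 13))) = Add(-3, Mul(D, Add(13, D))))
Mul(Add(Function('G')(13), Function('p')(0)), 126) = Mul(Add(Add(-3, Pow(13, 2), Mul(13, 13)), Mul(6, 0)), 126) = Mul(Add(Add(-3, 169, 169), 0), 126) = Mul(Add(335, 0), 126) = Mul(335, 126) = 42210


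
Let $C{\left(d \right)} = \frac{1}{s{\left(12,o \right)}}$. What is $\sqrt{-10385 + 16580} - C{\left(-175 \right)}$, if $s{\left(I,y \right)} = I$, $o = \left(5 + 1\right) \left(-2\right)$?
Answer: $- \frac{1}{12} + \sqrt{6195} \approx 78.625$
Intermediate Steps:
$o = -12$ ($o = 6 \left(-2\right) = -12$)
$C{\left(d \right)} = \frac{1}{12}$
$\sqrt{-10385 + 16580} - C{\left(-175 \right)} = \sqrt{-10385 + 16580} - \frac{1}{12} = \sqrt{6195} - \frac{1}{12} = - \frac{1}{12} + \sqrt{6195}$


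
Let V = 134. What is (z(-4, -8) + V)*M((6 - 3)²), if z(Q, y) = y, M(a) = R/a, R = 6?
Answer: 84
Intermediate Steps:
M(a) = 6/a
(z(-4, -8) + V)*M((6 - 3)²) = (-8 + 134)*(6/((6 - 3)²)) = 126*(6/(3²)) = 126*(6/9) = 126*(6*(⅑)) = 126*(⅔) = 84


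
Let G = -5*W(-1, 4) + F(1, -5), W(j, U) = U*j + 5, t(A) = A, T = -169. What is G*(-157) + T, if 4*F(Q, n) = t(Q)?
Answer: 2307/4 ≈ 576.75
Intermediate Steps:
F(Q, n) = Q/4
W(j, U) = 5 + U*j
G = -19/4 (G = -5*(5 + 4*(-1)) + (1/4)*1 = -5*(5 - 4) + 1/4 = -5*1 + 1/4 = -5 + 1/4 = -19/4 ≈ -4.7500)
G*(-157) + T = -19/4*(-157) - 169 = 2983/4 - 169 = 2307/4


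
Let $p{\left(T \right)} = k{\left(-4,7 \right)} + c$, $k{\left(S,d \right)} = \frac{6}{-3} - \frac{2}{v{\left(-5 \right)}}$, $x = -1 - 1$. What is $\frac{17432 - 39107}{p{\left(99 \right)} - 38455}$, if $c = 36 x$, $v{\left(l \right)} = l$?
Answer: $\frac{108375}{192643} \approx 0.56257$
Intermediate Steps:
$x = -2$
$k{\left(S,d \right)} = - \frac{8}{5}$ ($k{\left(S,d \right)} = \frac{6}{-3} - \frac{2}{-5} = 6 \left(- \frac{1}{3}\right) - - \frac{2}{5} = -2 + \frac{2}{5} = - \frac{8}{5}$)
$c = -72$ ($c = 36 \left(-2\right) = -72$)
$p{\left(T \right)} = - \frac{368}{5}$ ($p{\left(T \right)} = - \frac{8}{5} - 72 = - \frac{368}{5}$)
$\frac{17432 - 39107}{p{\left(99 \right)} - 38455} = \frac{17432 - 39107}{- \frac{368}{5} - 38455} = - \frac{21675}{- \frac{192643}{5}} = \left(-21675\right) \left(- \frac{5}{192643}\right) = \frac{108375}{192643}$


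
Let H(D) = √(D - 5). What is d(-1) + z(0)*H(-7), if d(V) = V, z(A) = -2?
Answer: -1 - 4*I*√3 ≈ -1.0 - 6.9282*I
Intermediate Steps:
H(D) = √(-5 + D)
d(-1) + z(0)*H(-7) = -1 - 2*√(-5 - 7) = -1 - 4*I*√3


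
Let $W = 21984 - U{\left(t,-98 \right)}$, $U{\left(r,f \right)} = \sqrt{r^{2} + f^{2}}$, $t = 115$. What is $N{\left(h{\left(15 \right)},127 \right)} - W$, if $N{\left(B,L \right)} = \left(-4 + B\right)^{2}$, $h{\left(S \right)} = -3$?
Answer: $-21935 + \sqrt{22829} \approx -21784.0$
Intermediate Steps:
$U{\left(r,f \right)} = \sqrt{f^{2} + r^{2}}$
$W = 21984 - \sqrt{22829}$ ($W = 21984 - \sqrt{\left(-98\right)^{2} + 115^{2}} = 21984 - \sqrt{9604 + 13225} = 21984 - \sqrt{22829} \approx 21833.0$)
$N{\left(h{\left(15 \right)},127 \right)} - W = \left(-4 - 3\right)^{2} - \left(21984 - \sqrt{22829}\right) = \left(-7\right)^{2} - \left(21984 - \sqrt{22829}\right) = 49 - \left(21984 - \sqrt{22829}\right) = -21935 + \sqrt{22829}$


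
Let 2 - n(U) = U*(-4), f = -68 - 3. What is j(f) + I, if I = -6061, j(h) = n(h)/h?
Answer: -430049/71 ≈ -6057.0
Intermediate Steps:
f = -71
n(U) = 2 + 4*U (n(U) = 2 - U*(-4) = 2 - (-4)*U = 2 + 4*U)
j(h) = (2 + 4*h)/h
j(f) + I = (4 + 2/(-71)) - 6061 = (4 + 2*(-1/71)) - 6061 = (4 - 2/71) - 6061 = 282/71 - 6061 = -430049/71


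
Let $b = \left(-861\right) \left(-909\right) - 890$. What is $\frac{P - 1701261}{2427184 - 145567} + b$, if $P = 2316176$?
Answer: $\frac{1783675239218}{2281617} \approx 7.8176 \cdot 10^{5}$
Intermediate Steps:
$b = 781759$ ($b = 782649 - 890 = 781759$)
$\frac{P - 1701261}{2427184 - 145567} + b = \frac{2316176 - 1701261}{2427184 - 145567} + 781759 = \frac{614915}{2281617} + 781759 = \frac{1783675239218}{2281617}$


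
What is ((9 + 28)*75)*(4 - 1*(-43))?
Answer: 130425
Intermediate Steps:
((9 + 28)*75)*(4 - 1*(-43)) = (37*75)*(4 + 43) = 2775*47 = 130425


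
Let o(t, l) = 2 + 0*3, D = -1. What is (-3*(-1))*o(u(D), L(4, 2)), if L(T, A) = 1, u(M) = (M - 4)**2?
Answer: 6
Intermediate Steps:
u(M) = (-4 + M)**2
o(t, l) = 2 (o(t, l) = 2 + 0 = 2)
(-3*(-1))*o(u(D), L(4, 2)) = -3*(-1)*2 = 3*2 = 6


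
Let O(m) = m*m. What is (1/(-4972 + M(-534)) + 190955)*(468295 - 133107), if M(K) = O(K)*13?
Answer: 59238286693397357/925514 ≈ 6.4006e+10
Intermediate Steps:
O(m) = m**2
M(K) = 13*K**2 (M(K) = K**2*13 = 13*K**2)
(1/(-4972 + M(-534)) + 190955)*(468295 - 133107) = (1/(-4972 + 13*(-534)**2) + 190955)*(468295 - 133107) = (1/(-4972 + 13*285156) + 190955)*335188 = (1/(-4972 + 3707028) + 190955)*335188 = (1/3702056 + 190955)*335188 = (706926103481/3702056)*335188 = 59238286693397357/925514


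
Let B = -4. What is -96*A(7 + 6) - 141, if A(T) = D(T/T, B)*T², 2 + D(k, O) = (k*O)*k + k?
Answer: 80979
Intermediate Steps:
D(k, O) = -2 + k + O*k² (D(k, O) = -2 + ((k*O)*k + k) = -2 + ((O*k)*k + k) = -2 + (O*k² + k) = -2 + (k + O*k²) = -2 + k + O*k²)
A(T) = -5*T² (A(T) = (-2 + T/T - 4*(T/T)²)*T² = (-2 + 1 - 4*1²)*T² = (-2 + 1 - 4*1)*T² = (-2 + 1 - 4)*T² = -5*T²)
-96*A(7 + 6) - 141 = -(-480)*(7 + 6)² - 141 = -(-480)*13² - 141 = -(-480)*169 - 141 = -96*(-845) - 141 = 81120 - 141 = 80979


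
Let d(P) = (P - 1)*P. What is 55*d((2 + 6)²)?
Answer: 221760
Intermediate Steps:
d(P) = P*(-1 + P) (d(P) = (-1 + P)*P = P*(-1 + P))
55*d((2 + 6)²) = 55*((2 + 6)²*(-1 + (2 + 6)²)) = 55*(8²*(-1 + 8²)) = 55*(64*(-1 + 64)) = 55*(64*63) = 55*4032 = 221760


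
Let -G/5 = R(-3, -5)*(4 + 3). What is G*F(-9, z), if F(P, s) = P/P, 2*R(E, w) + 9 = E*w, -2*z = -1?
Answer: -105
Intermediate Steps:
z = ½ (z = -½*(-1) = ½ ≈ 0.50000)
R(E, w) = -9/2 + E*w/2 (R(E, w) = -9/2 + (E*w)/2 = -9/2 + E*w/2)
F(P, s) = 1
G = -105 (G = -5*(-9/2 + (½)*(-3)*(-5))*(4 + 3) = -5*(-9/2 + 15/2)*7 = -15*7 = -5*21 = -105)
G*F(-9, z) = -105*1 = -105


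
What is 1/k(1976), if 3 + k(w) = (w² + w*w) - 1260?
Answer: 1/7807889 ≈ 1.2808e-7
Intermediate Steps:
k(w) = -1263 + 2*w² (k(w) = -3 + ((w² + w*w) - 1260) = -3 + ((w² + w²) - 1260) = -3 + (2*w² - 1260) = -3 + (-1260 + 2*w²) = -1263 + 2*w²)
1/k(1976) = 1/(-1263 + 2*1976²) = 1/(-1263 + 2*3904576) = 1/(-1263 + 7809152) = 1/7807889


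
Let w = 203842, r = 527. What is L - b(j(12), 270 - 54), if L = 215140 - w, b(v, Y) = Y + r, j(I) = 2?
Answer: 10555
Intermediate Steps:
b(v, Y) = 527 + Y (b(v, Y) = Y + 527 = 527 + Y)
L = 11298 (L = 215140 - 1*203842 = 215140 - 203842 = 11298)
L - b(j(12), 270 - 54) = 11298 - (527 + (270 - 54)) = 11298 - (527 + 216) = 11298 - 1*743 = 11298 - 743 = 10555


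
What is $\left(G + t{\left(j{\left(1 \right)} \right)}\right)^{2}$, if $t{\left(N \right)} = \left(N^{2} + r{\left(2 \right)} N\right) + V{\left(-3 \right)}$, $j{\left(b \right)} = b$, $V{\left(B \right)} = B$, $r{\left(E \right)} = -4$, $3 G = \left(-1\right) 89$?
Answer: $\frac{11449}{9} \approx 1272.1$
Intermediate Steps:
$G = - \frac{89}{3}$ ($G = \frac{\left(-1\right) 89}{3} = \frac{1}{3} \left(-89\right) = - \frac{89}{3} \approx -29.667$)
$t{\left(N \right)} = -3 + N^{2} - 4 N$ ($t{\left(N \right)} = \left(N^{2} - 4 N\right) - 3 = -3 + N^{2} - 4 N$)
$\left(G + t{\left(j{\left(1 \right)} \right)}\right)^{2} = \left(- \frac{89}{3} - \left(7 - 1\right)\right)^{2} = \left(- \frac{89}{3} - 6\right)^{2} = \left(- \frac{107}{3}\right)^{2} = \frac{11449}{9}$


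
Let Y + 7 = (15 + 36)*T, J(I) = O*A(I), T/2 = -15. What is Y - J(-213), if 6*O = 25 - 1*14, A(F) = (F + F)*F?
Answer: -167890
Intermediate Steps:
A(F) = 2*F² (A(F) = (2*F)*F = 2*F²)
T = -30 (T = 2*(-15) = -30)
O = 11/6 (O = (25 - 1*14)/6 = (25 - 14)/6 = (⅙)*11 = 11/6 ≈ 1.8333)
J(I) = 11*I²/3 (J(I) = 11*(2*I²)/6 = 11*I²/3)
Y = -1537 (Y = -7 + (15 + 36)*(-30) = -7 + 51*(-30) = -7 - 1530 = -1537)
Y - J(-213) = -1537 - 11*(-213)²/3 = -1537 - 11*45369/3 = -1537 - 1*166353 = -1537 - 166353 = -167890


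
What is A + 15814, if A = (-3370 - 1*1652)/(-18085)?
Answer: 286001212/18085 ≈ 15814.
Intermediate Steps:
A = 5022/18085 (A = (-3370 - 1652)*(-1/18085) = -5022*(-1/18085) = 5022/18085 ≈ 0.27769)
A + 15814 = 5022/18085 + 15814 = 286001212/18085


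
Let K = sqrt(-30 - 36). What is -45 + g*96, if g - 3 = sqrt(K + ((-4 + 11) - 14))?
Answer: 243 + 96*sqrt(-7 + I*sqrt(66)) ≈ 373.99 + 285.78*I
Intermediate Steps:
K = I*sqrt(66) (K = sqrt(-66) = I*sqrt(66) ≈ 8.124*I)
g = 3 + sqrt(-7 + I*sqrt(66)) (g = 3 + sqrt(I*sqrt(66) + ((-4 + 11) - 14)) = 3 + sqrt(I*sqrt(66) + (7 - 14)) = 3 + sqrt(I*sqrt(66) - 7) = 3 + sqrt(-7 + I*sqrt(66)) ≈ 4.3645 + 2.9769*I)
-45 + g*96 = -45 + (3 + sqrt(-7 + I*sqrt(66)))*96 = -45 + (288 + 96*sqrt(-7 + I*sqrt(66))) = 243 + 96*sqrt(-7 + I*sqrt(66))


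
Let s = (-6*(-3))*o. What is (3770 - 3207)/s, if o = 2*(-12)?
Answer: -563/432 ≈ -1.3032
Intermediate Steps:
o = -24
s = -432 (s = -6*(-3)*(-24) = 18*(-24) = -432)
(3770 - 3207)/s = (3770 - 3207)/(-432) = 563*(-1/432) = -563/432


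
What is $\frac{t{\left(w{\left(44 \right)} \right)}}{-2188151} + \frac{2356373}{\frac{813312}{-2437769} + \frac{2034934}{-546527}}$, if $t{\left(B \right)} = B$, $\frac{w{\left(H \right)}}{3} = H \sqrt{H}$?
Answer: $- \frac{136496141249622613}{235008521290} - \frac{264 \sqrt{11}}{2188151} \approx -5.8081 \cdot 10^{5}$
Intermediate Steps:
$w{\left(H \right)} = 3 H^{\frac{3}{2}}$ ($w{\left(H \right)} = 3 H \sqrt{H} = 3 H^{\frac{3}{2}}$)
$\frac{t{\left(w{\left(44 \right)} \right)}}{-2188151} + \frac{2356373}{\frac{813312}{-2437769} + \frac{2034934}{-546527}} = \frac{3 \cdot 44^{\frac{3}{2}}}{-2188151} + \frac{2356373}{\frac{813312}{-2437769} + \frac{2034934}{-546527}} = 3 \cdot 88 \sqrt{11} \left(- \frac{1}{2188151}\right) + \frac{2356373}{813312 \left(- \frac{1}{2437769}\right) + 2034934 \left(- \frac{1}{546527}\right)} = 264 \sqrt{11} \left(- \frac{1}{2188151}\right) + \frac{2356373}{- \frac{813312}{2437769} - \frac{2034934}{546527}} = - \frac{264 \sqrt{11}}{2188151} + \frac{2356373}{- \frac{5405195989670}{1332306578263}} = - \frac{264 \sqrt{11}}{2188151} + 2356373 \left(- \frac{1332306578263}{5405195989670}\right) = - \frac{264 \sqrt{11}}{2188151} - \frac{136496141249622613}{235008521290} = - \frac{136496141249622613}{235008521290} - \frac{264 \sqrt{11}}{2188151}$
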